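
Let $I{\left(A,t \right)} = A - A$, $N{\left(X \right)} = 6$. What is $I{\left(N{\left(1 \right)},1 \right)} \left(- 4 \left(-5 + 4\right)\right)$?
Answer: $0$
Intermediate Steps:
$I{\left(A,t \right)} = 0$
$I{\left(N{\left(1 \right)},1 \right)} \left(- 4 \left(-5 + 4\right)\right) = 0 \left(- 4 \left(-5 + 4\right)\right) = 0 \left(\left(-4\right) \left(-1\right)\right) = 0 \cdot 4 = 0$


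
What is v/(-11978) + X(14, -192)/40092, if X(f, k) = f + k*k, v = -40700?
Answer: 518367271/120055494 ≈ 4.3177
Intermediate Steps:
X(f, k) = f + k²
v/(-11978) + X(14, -192)/40092 = -40700/(-11978) + (14 + (-192)²)/40092 = -40700*(-1/11978) + (14 + 36864)*(1/40092) = 20350/5989 + 36878*(1/40092) = 20350/5989 + 18439/20046 = 518367271/120055494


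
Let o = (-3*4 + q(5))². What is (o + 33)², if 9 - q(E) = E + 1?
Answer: 12996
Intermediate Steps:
q(E) = 8 - E (q(E) = 9 - (E + 1) = 9 - (1 + E) = 9 + (-1 - E) = 8 - E)
o = 81 (o = (-3*4 + (8 - 1*5))² = (-12 + (8 - 5))² = (-12 + 3)² = (-9)² = 81)
(o + 33)² = (81 + 33)² = 114² = 12996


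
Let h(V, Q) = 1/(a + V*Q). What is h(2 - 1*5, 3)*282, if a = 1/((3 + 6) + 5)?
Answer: -3948/125 ≈ -31.584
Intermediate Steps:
a = 1/14 (a = 1/(9 + 5) = 1/14 ≈ 0.071429)
h(V, Q) = 1/(1/14 + Q*V) (h(V, Q) = 1/(1/14 + V*Q) = 1/(1/14 + Q*V))
h(2 - 1*5, 3)*282 = (14/(1 + 14*3*(2 - 1*5)))*282 = (14/(1 + 14*3*(2 - 5)))*282 = (14/(1 + 14*3*(-3)))*282 = (14/(1 - 126))*282 = (14/(-125))*282 = (14*(-1/125))*282 = -14/125*282 = -3948/125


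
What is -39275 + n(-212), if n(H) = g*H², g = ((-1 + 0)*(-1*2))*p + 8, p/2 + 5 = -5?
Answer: -1477483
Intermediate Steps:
p = -20 (p = -10 + 2*(-5) = -10 - 10 = -20)
g = -32 (g = ((-1 + 0)*(-1*2))*(-20) + 8 = -1*(-2)*(-20) + 8 = 2*(-20) + 8 = -40 + 8 = -32)
n(H) = -32*H²
-39275 + n(-212) = -39275 - 32*(-212)² = -39275 - 32*44944 = -39275 - 1438208 = -1477483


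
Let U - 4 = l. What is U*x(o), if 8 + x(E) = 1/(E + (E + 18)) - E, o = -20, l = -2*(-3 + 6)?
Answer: -263/11 ≈ -23.909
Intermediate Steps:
l = -6 (l = -2*3 = -6)
U = -2 (U = 4 - 6 = -2)
x(E) = -8 + 1/(18 + 2*E) - E (x(E) = -8 + (1/(E + (E + 18)) - E) = -8 + (1/(E + (18 + E)) - E) = -8 + (1/(18 + 2*E) - E) = -8 + 1/(18 + 2*E) - E)
U*x(o) = -2*(-143/2 - 1*(-20)**2 - 17*(-20))/(9 - 20) = -2*(-143/2 - 1*400 + 340)/(-11) = -(-2)*(-143/2 - 400 + 340)/11 = -(-2)*(-263)/(11*2) = -2*263/22 = -263/11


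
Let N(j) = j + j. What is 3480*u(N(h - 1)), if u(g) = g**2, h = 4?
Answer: 125280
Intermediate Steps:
N(j) = 2*j
3480*u(N(h - 1)) = 3480*(2*(4 - 1))**2 = 3480*(2*3)**2 = 3480*6**2 = 3480*36 = 125280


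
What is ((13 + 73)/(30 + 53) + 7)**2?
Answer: 444889/6889 ≈ 64.580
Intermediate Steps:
((13 + 73)/(30 + 53) + 7)**2 = (86/83 + 7)**2 = (667/83)**2 = 444889/6889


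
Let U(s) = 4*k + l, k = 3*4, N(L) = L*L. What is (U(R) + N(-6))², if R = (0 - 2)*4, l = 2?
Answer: 7396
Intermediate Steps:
N(L) = L²
k = 12
R = -8 (R = -2*4 = -8)
U(s) = 50 (U(s) = 4*12 + 2 = 48 + 2 = 50)
(U(R) + N(-6))² = (50 + (-6)²)² = (50 + 36)² = 86² = 7396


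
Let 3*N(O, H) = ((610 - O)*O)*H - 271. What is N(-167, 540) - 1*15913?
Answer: -70117870/3 ≈ -2.3373e+7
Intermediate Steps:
N(O, H) = -271/3 + H*O*(610 - O)/3 (N(O, H) = (((610 - O)*O)*H - 271)/3 = ((O*(610 - O))*H - 271)/3 = (H*O*(610 - O) - 271)/3 = (-271 + H*O*(610 - O))/3 = -271/3 + H*O*(610 - O)/3)
N(-167, 540) - 1*15913 = (-271/3 - 1/3*540*(-167)**2 + (610/3)*540*(-167)) - 1*15913 = (-271/3 - 1/3*540*27889 - 18336600) - 15913 = (-271/3 - 5020020 - 18336600) - 15913 = -70070131/3 - 15913 = -70117870/3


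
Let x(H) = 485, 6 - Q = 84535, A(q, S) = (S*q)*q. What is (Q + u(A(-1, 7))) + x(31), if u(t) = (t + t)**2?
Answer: -83848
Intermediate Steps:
A(q, S) = S*q**2
u(t) = 4*t**2 (u(t) = (2*t)**2 = 4*t**2)
Q = -84529 (Q = 6 - 1*84535 = 6 - 84535 = -84529)
(Q + u(A(-1, 7))) + x(31) = (-84529 + 4*(7*(-1)**2)**2) + 485 = (-84529 + 4*(7*1)**2) + 485 = (-84529 + 4*7**2) + 485 = (-84529 + 4*49) + 485 = (-84529 + 196) + 485 = -84333 + 485 = -83848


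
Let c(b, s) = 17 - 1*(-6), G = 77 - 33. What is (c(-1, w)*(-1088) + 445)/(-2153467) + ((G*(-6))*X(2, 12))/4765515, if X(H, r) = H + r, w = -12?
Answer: 36390793051/3420793096835 ≈ 0.010638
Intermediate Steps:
G = 44
c(b, s) = 23 (c(b, s) = 17 + 6 = 23)
(c(-1, w)*(-1088) + 445)/(-2153467) + ((G*(-6))*X(2, 12))/4765515 = (23*(-1088) + 445)/(-2153467) + ((44*(-6))*(2 + 12))/4765515 = (-25024 + 445)*(-1/2153467) - 264*14*(1/4765515) = -24579*(-1/2153467) - 3696*1/4765515 = 24579/2153467 - 1232/1588505 = 36390793051/3420793096835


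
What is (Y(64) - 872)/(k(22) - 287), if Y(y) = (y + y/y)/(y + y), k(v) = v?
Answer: 111551/33920 ≈ 3.2887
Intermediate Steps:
Y(y) = (1 + y)/(2*y) (Y(y) = (y + 1)/((2*y)) = (1 + y)*(1/(2*y)) = (1 + y)/(2*y))
(Y(64) - 872)/(k(22) - 287) = ((½)*(1 + 64)/64 - 872)/(22 - 287) = ((½)*(1/64)*65 - 872)/(-265) = (65/128 - 872)*(-1/265) = -111551/128*(-1/265) = 111551/33920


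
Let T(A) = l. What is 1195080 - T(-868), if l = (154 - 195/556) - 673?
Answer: 664753239/556 ≈ 1.1956e+6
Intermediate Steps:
l = -288759/556 (l = (154 - 195*1/556) - 673 = (154 - 195/556) - 673 = 85429/556 - 673 = -288759/556 ≈ -519.35)
T(A) = -288759/556
1195080 - T(-868) = 1195080 - 1*(-288759/556) = 1195080 + 288759/556 = 664753239/556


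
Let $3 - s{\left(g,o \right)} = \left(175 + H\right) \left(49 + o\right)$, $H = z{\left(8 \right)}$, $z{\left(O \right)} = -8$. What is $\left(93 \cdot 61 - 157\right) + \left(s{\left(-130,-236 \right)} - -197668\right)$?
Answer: $234416$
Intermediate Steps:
$H = -8$
$s{\left(g,o \right)} = -8180 - 167 o$ ($s{\left(g,o \right)} = 3 - \left(175 - 8\right) \left(49 + o\right) = 3 - 167 \left(49 + o\right) = 3 - \left(8183 + 167 o\right) = -8180 - 167 o$)
$\left(93 \cdot 61 - 157\right) + \left(s{\left(-130,-236 \right)} - -197668\right) = \left(93 \cdot 61 - 157\right) - -228900 = \left(5673 - 157\right) + \left(\left(-8180 + 39412\right) + 197668\right) = 5516 + \left(31232 + 197668\right) = 5516 + 228900 = 234416$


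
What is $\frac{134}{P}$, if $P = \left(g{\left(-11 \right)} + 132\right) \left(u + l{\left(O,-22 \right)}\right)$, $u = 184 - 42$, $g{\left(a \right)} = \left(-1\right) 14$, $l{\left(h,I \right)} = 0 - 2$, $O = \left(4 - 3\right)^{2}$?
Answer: $\frac{67}{8260} \approx 0.0081114$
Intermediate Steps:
$O = 1$ ($O = 1^{2} = 1$)
$l{\left(h,I \right)} = -2$ ($l{\left(h,I \right)} = 0 - 2 = -2$)
$g{\left(a \right)} = -14$
$u = 142$
$P = 16520$ ($P = \left(-14 + 132\right) \left(142 - 2\right) = 118 \cdot 140 = 16520$)
$\frac{134}{P} = \frac{134}{16520} = 134 \cdot \frac{1}{16520} = \frac{67}{8260}$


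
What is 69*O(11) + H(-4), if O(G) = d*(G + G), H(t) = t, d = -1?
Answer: -1522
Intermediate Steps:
O(G) = -2*G (O(G) = -(G + G) = -2*G)
69*O(11) + H(-4) = 69*(-2*11) - 4 = 69*(-22) - 4 = -1518 - 4 = -1522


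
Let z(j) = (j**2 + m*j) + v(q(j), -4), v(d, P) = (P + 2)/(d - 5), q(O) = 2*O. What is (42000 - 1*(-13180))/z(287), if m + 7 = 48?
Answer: 15698710/26781691 ≈ 0.58617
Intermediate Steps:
v(d, P) = (2 + P)/(-5 + d)
m = 41 (m = -7 + 48 = 41)
z(j) = j**2 - 2/(-5 + 2*j) + 41*j (z(j) = (j**2 + 41*j) + (2 - 4)/(-5 + 2*j) = (j**2 + 41*j) - 2/(-5 + 2*j) = j**2 - 2/(-5 + 2*j) + 41*j)
(42000 - 1*(-13180))/z(287) = (42000 - 1*(-13180))/(((-2 + 287*(-5 + 2*287)*(41 + 287))/(-5 + 2*287))) = (42000 + 13180)/(((-2 + 287*(-5 + 574)*328)/(-5 + 574))) = 55180/(((-2 + 287*569*328)/569)) = 55180/(((-2 + 53563384)/569)) = 55180/(((1/569)*53563382)) = 55180/(53563382/569) = 55180*(569/53563382) = 15698710/26781691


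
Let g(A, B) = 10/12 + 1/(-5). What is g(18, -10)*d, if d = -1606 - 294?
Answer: -3610/3 ≈ -1203.3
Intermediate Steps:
g(A, B) = 19/30 (g(A, B) = 10*(1/12) + 1*(-⅕) = ⅚ - ⅕ = 19/30)
d = -1900
g(18, -10)*d = (19/30)*(-1900) = -3610/3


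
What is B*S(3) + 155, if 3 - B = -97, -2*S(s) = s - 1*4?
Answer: 205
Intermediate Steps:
S(s) = 2 - s/2 (S(s) = -(s - 1*4)/2 = -(s - 4)/2 = -(-4 + s)/2 = 2 - s/2)
B = 100 (B = 3 - 1*(-97) = 3 + 97 = 100)
B*S(3) + 155 = 100*(2 - ½*3) + 155 = 100*(2 - 3/2) + 155 = 100*(½) + 155 = 50 + 155 = 205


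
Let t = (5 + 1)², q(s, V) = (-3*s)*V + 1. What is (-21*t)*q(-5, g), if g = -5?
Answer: 55944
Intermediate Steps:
q(s, V) = 1 - 3*V*s (q(s, V) = -3*V*s + 1 = 1 - 3*V*s)
t = 36 (t = 6² = 36)
(-21*t)*q(-5, g) = (-21*36)*(1 - 3*(-5)*(-5)) = -756*(1 - 75) = -756*(-74) = 55944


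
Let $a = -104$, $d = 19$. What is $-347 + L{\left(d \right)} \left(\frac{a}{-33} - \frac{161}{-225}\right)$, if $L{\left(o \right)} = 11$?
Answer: $- \frac{68504}{225} \approx -304.46$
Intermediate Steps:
$-347 + L{\left(d \right)} \left(\frac{a}{-33} - \frac{161}{-225}\right) = -347 + 11 \left(- \frac{104}{-33} - \frac{161}{-225}\right) = -347 + 11 \left(\left(-104\right) \left(- \frac{1}{33}\right) - - \frac{161}{225}\right) = -347 + 11 \left(\frac{104}{33} + \frac{161}{225}\right) = -347 + 11 \cdot \frac{9571}{2475} = -347 + \frac{9571}{225} = - \frac{68504}{225}$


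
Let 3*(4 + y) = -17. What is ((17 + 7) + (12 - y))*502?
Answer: 68774/3 ≈ 22925.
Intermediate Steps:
y = -29/3 (y = -4 + (⅓)*(-17) = -4 - 17/3 = -29/3 ≈ -9.6667)
((17 + 7) + (12 - y))*502 = ((17 + 7) + (12 - 1*(-29/3)))*502 = (24 + (12 + 29/3))*502 = (24 + 65/3)*502 = (137/3)*502 = 68774/3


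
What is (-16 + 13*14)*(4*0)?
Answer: 0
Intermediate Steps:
(-16 + 13*14)*(4*0) = (-16 + 182)*0 = 166*0 = 0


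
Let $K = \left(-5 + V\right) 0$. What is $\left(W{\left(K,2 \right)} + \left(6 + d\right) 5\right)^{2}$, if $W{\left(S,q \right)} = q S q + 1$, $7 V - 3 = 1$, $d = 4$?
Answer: $2601$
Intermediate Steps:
$V = \frac{4}{7}$ ($V = \frac{3}{7} + \frac{1}{7} \cdot 1 = \frac{3}{7} + \frac{1}{7} = \frac{4}{7} \approx 0.57143$)
$K = 0$ ($K = \left(-5 + \frac{4}{7}\right) 0 = \left(- \frac{31}{7}\right) 0 = 0$)
$W{\left(S,q \right)} = 1 + S q^{2}$ ($W{\left(S,q \right)} = S q q + 1 = S q^{2} + 1 = 1 + S q^{2}$)
$\left(W{\left(K,2 \right)} + \left(6 + d\right) 5\right)^{2} = \left(\left(1 + 0 \cdot 2^{2}\right) + \left(6 + 4\right) 5\right)^{2} = \left(\left(1 + 0 \cdot 4\right) + 10 \cdot 5\right)^{2} = \left(\left(1 + 0\right) + 50\right)^{2} = \left(1 + 50\right)^{2} = 51^{2} = 2601$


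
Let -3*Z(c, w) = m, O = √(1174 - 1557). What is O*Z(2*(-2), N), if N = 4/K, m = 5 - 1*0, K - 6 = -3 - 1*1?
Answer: -5*I*√383/3 ≈ -32.617*I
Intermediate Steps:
O = I*√383 (O = √(-383) = I*√383 ≈ 19.57*I)
K = 2 (K = 6 + (-3 - 1*1) = 6 + (-3 - 1) = 6 - 4 = 2)
m = 5 (m = 5 + 0 = 5)
N = 2 (N = 4/2 = 4*(½) = 2)
Z(c, w) = -5/3 (Z(c, w) = -⅓*5 = -5/3)
O*Z(2*(-2), N) = (I*√383)*(-5/3) = -5*I*√383/3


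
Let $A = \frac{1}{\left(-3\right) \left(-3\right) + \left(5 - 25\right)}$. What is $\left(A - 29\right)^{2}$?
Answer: $\frac{102400}{121} \approx 846.28$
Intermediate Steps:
$A = - \frac{1}{11}$ ($A = \frac{1}{9 + \left(5 - 25\right)} = \frac{1}{9 - 20} = \frac{1}{-11} = - \frac{1}{11} \approx -0.090909$)
$\left(A - 29\right)^{2} = \left(- \frac{1}{11} - 29\right)^{2} = \left(- \frac{320}{11}\right)^{2} = \frac{102400}{121}$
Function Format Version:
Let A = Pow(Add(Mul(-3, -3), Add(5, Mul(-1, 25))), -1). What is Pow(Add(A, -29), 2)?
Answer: Rational(102400, 121) ≈ 846.28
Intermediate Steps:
A = Rational(-1, 11) (A = Pow(Add(9, Add(5, -25)), -1) = Pow(Add(9, -20), -1) = Pow(-11, -1) = Rational(-1, 11) ≈ -0.090909)
Pow(Add(A, -29), 2) = Pow(Add(Rational(-1, 11), -29), 2) = Pow(Rational(-320, 11), 2) = Rational(102400, 121)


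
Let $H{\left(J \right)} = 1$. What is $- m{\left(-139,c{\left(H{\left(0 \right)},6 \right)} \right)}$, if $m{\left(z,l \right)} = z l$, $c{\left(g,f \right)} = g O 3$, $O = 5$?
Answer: $2085$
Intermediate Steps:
$c{\left(g,f \right)} = 15 g$ ($c{\left(g,f \right)} = g 5 \cdot 3 = 5 g 3 = 15 g$)
$m{\left(z,l \right)} = l z$
$- m{\left(-139,c{\left(H{\left(0 \right)},6 \right)} \right)} = - 15 \cdot 1 \left(-139\right) = - 15 \left(-139\right) = \left(-1\right) \left(-2085\right) = 2085$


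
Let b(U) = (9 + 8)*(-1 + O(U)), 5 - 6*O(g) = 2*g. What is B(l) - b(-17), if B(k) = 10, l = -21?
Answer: -167/2 ≈ -83.500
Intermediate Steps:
O(g) = 5/6 - g/3
b(U) = -17/6 - 17*U/3 (b(U) = (9 + 8)*(-1 + (5/6 - U/3)) = 17*(-1/6 - U/3) = -17/6 - 17*U/3)
B(l) - b(-17) = 10 - (-17/6 - 17/3*(-17)) = 10 - (-17/6 + 289/3) = 10 - 1*187/2 = 10 - 187/2 = -167/2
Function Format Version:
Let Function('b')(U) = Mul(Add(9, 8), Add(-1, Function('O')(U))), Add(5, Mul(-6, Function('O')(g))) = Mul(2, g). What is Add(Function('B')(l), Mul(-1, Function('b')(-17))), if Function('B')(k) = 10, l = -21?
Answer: Rational(-167, 2) ≈ -83.500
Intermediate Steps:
Function('O')(g) = Add(Rational(5, 6), Mul(Rational(-1, 3), g)) (Function('O')(g) = Add(Rational(5, 6), Mul(Rational(-1, 6), Mul(2, g))) = Add(Rational(5, 6), Mul(Rational(-1, 3), g)))
Function('b')(U) = Add(Rational(-17, 6), Mul(Rational(-17, 3), U)) (Function('b')(U) = Mul(Add(9, 8), Add(-1, Add(Rational(5, 6), Mul(Rational(-1, 3), U)))) = Mul(17, Add(Rational(-1, 6), Mul(Rational(-1, 3), U))) = Add(Rational(-17, 6), Mul(Rational(-17, 3), U)))
Add(Function('B')(l), Mul(-1, Function('b')(-17))) = Add(10, Mul(-1, Add(Rational(-17, 6), Mul(Rational(-17, 3), -17)))) = Add(10, Mul(-1, Add(Rational(-17, 6), Rational(289, 3)))) = Add(10, Mul(-1, Rational(187, 2))) = Add(10, Rational(-187, 2)) = Rational(-167, 2)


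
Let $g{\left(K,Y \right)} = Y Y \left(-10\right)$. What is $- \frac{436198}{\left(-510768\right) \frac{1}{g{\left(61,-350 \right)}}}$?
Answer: $- \frac{33396409375}{31923} \approx -1.0462 \cdot 10^{6}$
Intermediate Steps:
$g{\left(K,Y \right)} = - 10 Y^{2}$ ($g{\left(K,Y \right)} = Y^{2} \left(-10\right) = - 10 Y^{2}$)
$- \frac{436198}{\left(-510768\right) \frac{1}{g{\left(61,-350 \right)}}} = - \frac{436198}{\left(-510768\right) \frac{1}{\left(-10\right) \left(-350\right)^{2}}} = - \frac{436198}{\left(-510768\right) \frac{1}{\left(-10\right) 122500}} = - \frac{436198}{\left(-510768\right) \frac{1}{-1225000}} = - \frac{436198}{\left(-510768\right) \left(- \frac{1}{1225000}\right)} = - \frac{436198}{\frac{63846}{153125}} = \left(-436198\right) \frac{153125}{63846} = - \frac{33396409375}{31923}$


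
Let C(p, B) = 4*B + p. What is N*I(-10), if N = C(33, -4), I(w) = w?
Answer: -170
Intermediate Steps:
C(p, B) = p + 4*B
N = 17 (N = 33 + 4*(-4) = 33 - 16 = 17)
N*I(-10) = 17*(-10) = -170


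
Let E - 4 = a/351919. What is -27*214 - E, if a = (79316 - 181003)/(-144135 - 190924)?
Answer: -681776598475509/117913628221 ≈ -5782.0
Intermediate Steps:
a = 101687/335059 (a = -101687/(-335059) = -101687*(-1/335059) = 101687/335059 ≈ 0.30349)
E = 471654614571/117913628221 (E = 4 + (101687/335059)/351919 = 4 + (101687/335059)*(1/351919) = 4 + 101687/117913628221 = 471654614571/117913628221 ≈ 4.0000)
-27*214 - E = -27*214 - 1*471654614571/117913628221 = -5778 - 471654614571/117913628221 = -681776598475509/117913628221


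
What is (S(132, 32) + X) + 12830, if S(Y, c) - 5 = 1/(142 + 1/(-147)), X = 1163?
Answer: 292180401/20873 ≈ 13998.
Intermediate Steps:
S(Y, c) = 104512/20873 (S(Y, c) = 5 + 1/(142 + 1/(-147)) = 5 + 1/(142 - 1/147) = 5 + 1/(20873/147) = 5 + 147/20873 = 104512/20873)
(S(132, 32) + X) + 12830 = (104512/20873 + 1163) + 12830 = 24379811/20873 + 12830 = 292180401/20873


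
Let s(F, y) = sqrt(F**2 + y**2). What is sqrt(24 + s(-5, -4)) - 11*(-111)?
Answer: 1221 + sqrt(24 + sqrt(41)) ≈ 1226.5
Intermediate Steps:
sqrt(24 + s(-5, -4)) - 11*(-111) = sqrt(24 + sqrt((-5)**2 + (-4)**2)) - 11*(-111) = sqrt(24 + sqrt(25 + 16)) + 1221 = sqrt(24 + sqrt(41)) + 1221 = 1221 + sqrt(24 + sqrt(41))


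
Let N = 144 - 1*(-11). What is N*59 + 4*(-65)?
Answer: 8885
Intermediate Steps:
N = 155 (N = 144 + 11 = 155)
N*59 + 4*(-65) = 155*59 + 4*(-65) = 9145 - 260 = 8885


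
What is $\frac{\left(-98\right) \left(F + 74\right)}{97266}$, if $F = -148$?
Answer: $\frac{3626}{48633} \approx 0.074558$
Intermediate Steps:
$\frac{\left(-98\right) \left(F + 74\right)}{97266} = \frac{\left(-98\right) \left(-148 + 74\right)}{97266} = \left(-98\right) \left(-74\right) \frac{1}{97266} = 7252 \cdot \frac{1}{97266} = \frac{3626}{48633}$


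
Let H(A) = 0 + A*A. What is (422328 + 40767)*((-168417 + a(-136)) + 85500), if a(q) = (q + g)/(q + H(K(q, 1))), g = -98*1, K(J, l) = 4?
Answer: -153590180319/4 ≈ -3.8398e+10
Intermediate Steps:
g = -98
H(A) = A² (H(A) = 0 + A² = A²)
a(q) = (-98 + q)/(16 + q) (a(q) = (q - 98)/(q + 4²) = (-98 + q)/(q + 16) = (-98 + q)/(16 + q))
(422328 + 40767)*((-168417 + a(-136)) + 85500) = (422328 + 40767)*((-168417 + (-98 - 136)/(16 - 136)) + 85500) = 463095*((-168417 - 234/(-120)) + 85500) = 463095*((-168417 - 1/120*(-234)) + 85500) = 463095*((-168417 + 39/20) + 85500) = 463095*(-3368301/20 + 85500) = 463095*(-1658301/20) = -153590180319/4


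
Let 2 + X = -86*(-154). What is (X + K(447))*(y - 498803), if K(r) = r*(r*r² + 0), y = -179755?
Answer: -27090511908739434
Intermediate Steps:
X = 13242 (X = -2 - 86*(-154) = -2 + 13244 = 13242)
K(r) = r⁴ (K(r) = r*(r³ + 0) = r*r³ = r⁴)
(X + K(447))*(y - 498803) = (13242 + 447⁴)*(-179755 - 498803) = (13242 + 39923636481)*(-678558) = 39923649723*(-678558) = -27090511908739434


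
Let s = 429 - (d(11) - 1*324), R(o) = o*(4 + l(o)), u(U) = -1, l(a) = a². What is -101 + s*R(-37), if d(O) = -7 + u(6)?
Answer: -38659662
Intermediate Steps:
R(o) = o*(4 + o²)
d(O) = -8 (d(O) = -7 - 1 = -8)
s = 761 (s = 429 - (-8 - 1*324) = 429 - (-8 - 324) = 429 - 1*(-332) = 429 + 332 = 761)
-101 + s*R(-37) = -101 + 761*(-37*(4 + (-37)²)) = -101 + 761*(-37*(4 + 1369)) = -101 + 761*(-37*1373) = -101 + 761*(-50801) = -101 - 38659561 = -38659662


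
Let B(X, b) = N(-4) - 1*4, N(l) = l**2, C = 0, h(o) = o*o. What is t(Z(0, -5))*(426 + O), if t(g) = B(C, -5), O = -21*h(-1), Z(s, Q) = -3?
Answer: 4860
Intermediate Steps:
h(o) = o**2
O = -21 (O = -21*(-1)**2 = -21*1 = -21)
B(X, b) = 12 (B(X, b) = (-4)**2 - 1*4 = 16 - 4 = 12)
t(g) = 12
t(Z(0, -5))*(426 + O) = 12*(426 - 21) = 12*405 = 4860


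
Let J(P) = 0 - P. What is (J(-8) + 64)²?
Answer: 5184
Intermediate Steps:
J(P) = -P
(J(-8) + 64)² = (-1*(-8) + 64)² = (8 + 64)² = 72² = 5184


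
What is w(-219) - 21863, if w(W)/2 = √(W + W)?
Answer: -21863 + 2*I*√438 ≈ -21863.0 + 41.857*I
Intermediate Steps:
w(W) = 2*√2*√W (w(W) = 2*√(W + W) = 2*√(2*W) = 2*(√2*√W) = 2*√2*√W)
w(-219) - 21863 = 2*√2*√(-219) - 21863 = 2*√2*(I*√219) - 21863 = 2*I*√438 - 21863 = -21863 + 2*I*√438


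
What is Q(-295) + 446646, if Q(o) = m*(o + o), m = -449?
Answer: 711556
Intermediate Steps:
Q(o) = -898*o (Q(o) = -449*(o + o) = -898*o)
Q(-295) + 446646 = -898*(-295) + 446646 = 264910 + 446646 = 711556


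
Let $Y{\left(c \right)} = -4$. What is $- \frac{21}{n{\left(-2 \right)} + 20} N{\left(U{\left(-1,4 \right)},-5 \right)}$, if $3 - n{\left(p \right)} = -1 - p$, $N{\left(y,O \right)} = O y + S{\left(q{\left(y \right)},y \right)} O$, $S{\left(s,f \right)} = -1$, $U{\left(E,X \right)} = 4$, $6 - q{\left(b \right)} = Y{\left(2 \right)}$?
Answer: $\frac{315}{22} \approx 14.318$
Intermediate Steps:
$q{\left(b \right)} = 10$ ($q{\left(b \right)} = 6 - -4 = 6 + 4 = 10$)
$N{\left(y,O \right)} = - O + O y$ ($N{\left(y,O \right)} = O y - O = - O + O y$)
$n{\left(p \right)} = 4 + p$ ($n{\left(p \right)} = 3 - \left(-1 - p\right) = 3 + \left(1 + p\right) = 4 + p$)
$- \frac{21}{n{\left(-2 \right)} + 20} N{\left(U{\left(-1,4 \right)},-5 \right)} = - \frac{21}{\left(4 - 2\right) + 20} \left(- 5 \left(-1 + 4\right)\right) = - \frac{21}{2 + 20} \left(\left(-5\right) 3\right) = - \frac{21}{22} \left(-15\right) = \left(-21\right) \frac{1}{22} \left(-15\right) = \left(- \frac{21}{22}\right) \left(-15\right) = \frac{315}{22}$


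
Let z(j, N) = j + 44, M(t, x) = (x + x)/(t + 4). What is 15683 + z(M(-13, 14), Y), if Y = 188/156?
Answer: 141515/9 ≈ 15724.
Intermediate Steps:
Y = 47/39 (Y = 188*(1/156) = 47/39 ≈ 1.2051)
M(t, x) = 2*x/(4 + t) (M(t, x) = (2*x)/(4 + t) = 2*x/(4 + t))
z(j, N) = 44 + j
15683 + z(M(-13, 14), Y) = 15683 + (44 + 2*14/(4 - 13)) = 15683 + (44 + 2*14/(-9)) = 15683 + (44 + 2*14*(-1/9)) = 15683 + (44 - 28/9) = 15683 + 368/9 = 141515/9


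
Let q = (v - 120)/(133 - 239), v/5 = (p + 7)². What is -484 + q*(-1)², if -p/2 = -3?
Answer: -52029/106 ≈ -490.84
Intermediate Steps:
p = 6 (p = -2*(-3) = 6)
v = 845 (v = 5*(6 + 7)² = 5*13² = 5*169 = 845)
q = -725/106 (q = (845 - 120)/(133 - 239) = 725/(-106) = 725*(-1/106) = -725/106 ≈ -6.8396)
-484 + q*(-1)² = -484 - 725/106*(-1)² = -484 - 725/106*1 = -484 - 725/106 = -52029/106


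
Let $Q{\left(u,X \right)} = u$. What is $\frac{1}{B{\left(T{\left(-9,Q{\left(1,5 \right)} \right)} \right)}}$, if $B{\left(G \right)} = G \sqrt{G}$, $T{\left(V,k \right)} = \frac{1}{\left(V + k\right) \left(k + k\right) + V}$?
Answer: $125 i \approx 125.0 i$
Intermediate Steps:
$T{\left(V,k \right)} = \frac{1}{V + 2 k \left(V + k\right)}$ ($T{\left(V,k \right)} = \frac{1}{\left(V + k\right) 2 k + V} = \frac{1}{2 k \left(V + k\right) + V} = \frac{1}{V + 2 k \left(V + k\right)}$)
$B{\left(G \right)} = G^{\frac{3}{2}}$
$\frac{1}{B{\left(T{\left(-9,Q{\left(1,5 \right)} \right)} \right)}} = \frac{1}{\left(\frac{1}{-9 + 2 \cdot 1^{2} + 2 \left(-9\right) 1}\right)^{\frac{3}{2}}} = \frac{1}{\left(\frac{1}{-9 + 2 \cdot 1 - 18}\right)^{\frac{3}{2}}} = \frac{1}{\left(\frac{1}{-9 + 2 - 18}\right)^{\frac{3}{2}}} = \frac{1}{\left(\frac{1}{-25}\right)^{\frac{3}{2}}} = \frac{1}{\left(- \frac{1}{25}\right)^{\frac{3}{2}}} = \frac{1}{\left(- \frac{1}{125}\right) i} = 125 i$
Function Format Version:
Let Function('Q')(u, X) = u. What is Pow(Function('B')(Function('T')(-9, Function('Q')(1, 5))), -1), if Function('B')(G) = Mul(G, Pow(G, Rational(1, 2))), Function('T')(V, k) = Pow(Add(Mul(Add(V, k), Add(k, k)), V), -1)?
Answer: Mul(125, I) ≈ Mul(125.00, I)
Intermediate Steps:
Function('T')(V, k) = Pow(Add(V, Mul(2, k, Add(V, k))), -1) (Function('T')(V, k) = Pow(Add(Mul(Add(V, k), Mul(2, k)), V), -1) = Pow(Add(Mul(2, k, Add(V, k)), V), -1) = Pow(Add(V, Mul(2, k, Add(V, k))), -1))
Function('B')(G) = Pow(G, Rational(3, 2))
Pow(Function('B')(Function('T')(-9, Function('Q')(1, 5))), -1) = Pow(Pow(Pow(Add(-9, Mul(2, Pow(1, 2)), Mul(2, -9, 1)), -1), Rational(3, 2)), -1) = Pow(Pow(Pow(Add(-9, Mul(2, 1), -18), -1), Rational(3, 2)), -1) = Pow(Pow(Pow(Add(-9, 2, -18), -1), Rational(3, 2)), -1) = Pow(Pow(Pow(-25, -1), Rational(3, 2)), -1) = Pow(Pow(Rational(-1, 25), Rational(3, 2)), -1) = Pow(Mul(Rational(-1, 125), I), -1) = Mul(125, I)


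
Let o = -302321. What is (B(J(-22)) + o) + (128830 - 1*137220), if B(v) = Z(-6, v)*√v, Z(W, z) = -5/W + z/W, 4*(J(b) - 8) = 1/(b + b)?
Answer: -310711 - 527*√15477/46464 ≈ -3.1071e+5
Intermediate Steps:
J(b) = 8 + 1/(8*b) (J(b) = 8 + 1/(4*(b + b)) = 8 + 1/(4*((2*b))) = 8 + (1/(2*b))/4 = 8 + 1/(8*b))
B(v) = √v*(⅚ - v/6) (B(v) = ((-5 + v)/(-6))*√v = (-(-5 + v)/6)*√v = (⅚ - v/6)*√v = √v*(⅚ - v/6))
(B(J(-22)) + o) + (128830 - 1*137220) = (√(8 + (⅛)/(-22))*(5 - (8 + (⅛)/(-22)))/6 - 302321) + (128830 - 1*137220) = (√(8 + (⅛)*(-1/22))*(5 - (8 + (⅛)*(-1/22)))/6 - 302321) + (128830 - 137220) = (√(8 - 1/176)*(5 - (8 - 1/176))/6 - 302321) - 8390 = (√(1407/176)*(5 - 1*1407/176)/6 - 302321) - 8390 = ((√15477/44)*(5 - 1407/176)/6 - 302321) - 8390 = ((⅙)*(√15477/44)*(-527/176) - 302321) - 8390 = (-527*√15477/46464 - 302321) - 8390 = (-302321 - 527*√15477/46464) - 8390 = -310711 - 527*√15477/46464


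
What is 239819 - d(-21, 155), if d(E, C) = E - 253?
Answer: 240093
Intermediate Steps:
d(E, C) = -253 + E
239819 - d(-21, 155) = 239819 - (-253 - 21) = 239819 - 1*(-274) = 239819 + 274 = 240093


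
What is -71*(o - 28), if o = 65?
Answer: -2627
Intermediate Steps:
-71*(o - 28) = -71*(65 - 28) = -71*37 = -2627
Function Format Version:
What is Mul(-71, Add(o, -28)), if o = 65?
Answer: -2627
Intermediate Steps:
Mul(-71, Add(o, -28)) = Mul(-71, Add(65, -28)) = Mul(-71, 37) = -2627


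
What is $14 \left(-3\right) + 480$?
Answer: $438$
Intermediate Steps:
$14 \left(-3\right) + 480 = -42 + 480 = 438$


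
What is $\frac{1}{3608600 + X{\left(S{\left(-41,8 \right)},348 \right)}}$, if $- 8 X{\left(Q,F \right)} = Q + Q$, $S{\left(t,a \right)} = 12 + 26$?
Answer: $\frac{2}{7217181} \approx 2.7712 \cdot 10^{-7}$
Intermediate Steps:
$S{\left(t,a \right)} = 38$
$X{\left(Q,F \right)} = - \frac{Q}{4}$ ($X{\left(Q,F \right)} = - \frac{Q + Q}{8} = - \frac{2 Q}{8} = - \frac{Q}{4}$)
$\frac{1}{3608600 + X{\left(S{\left(-41,8 \right)},348 \right)}} = \frac{1}{3608600 - \frac{19}{2}} = \frac{1}{\frac{7217181}{2}} = \frac{2}{7217181}$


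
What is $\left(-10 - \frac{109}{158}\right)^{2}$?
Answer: $\frac{2852721}{24964} \approx 114.27$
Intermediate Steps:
$\left(-10 - \frac{109}{158}\right)^{2} = \left(- \frac{1689}{158}\right)^{2} = \frac{2852721}{24964}$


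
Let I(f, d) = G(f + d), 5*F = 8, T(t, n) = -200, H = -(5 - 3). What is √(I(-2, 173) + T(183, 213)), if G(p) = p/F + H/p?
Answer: I*√4841618/228 ≈ 9.6507*I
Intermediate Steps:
H = -2 (H = -1*2 = -2)
F = 8/5 (F = (⅕)*8 = 8/5 ≈ 1.6000)
G(p) = -2/p + 5*p/8 (G(p) = p/(8/5) - 2/p = p*(5/8) - 2/p = 5*p/8 - 2/p = -2/p + 5*p/8)
I(f, d) = -2/(d + f) + 5*d/8 + 5*f/8 (I(f, d) = -2/(f + d) + 5*(f + d)/8 = -2/(d + f) + 5*(d + f)/8 = -2/(d + f) + (5*d/8 + 5*f/8) = -2/(d + f) + 5*d/8 + 5*f/8)
√(I(-2, 173) + T(183, 213)) = √((-2 + 5*(173 - 2)²/8)/(173 - 2) - 200) = √((-2 + (5/8)*171²)/171 - 200) = √((-2 + (5/8)*29241)/171 - 200) = √((-2 + 146205/8)/171 - 200) = √((1/171)*(146189/8) - 200) = √(146189/1368 - 200) = √(-127411/1368) = I*√4841618/228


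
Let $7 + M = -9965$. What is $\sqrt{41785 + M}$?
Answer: $\sqrt{31813} \approx 178.36$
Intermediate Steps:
$M = -9972$ ($M = -7 - 9965 = -9972$)
$\sqrt{41785 + M} = \sqrt{41785 - 9972} = \sqrt{31813}$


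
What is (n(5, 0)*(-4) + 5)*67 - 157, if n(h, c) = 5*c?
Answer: 178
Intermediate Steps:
(n(5, 0)*(-4) + 5)*67 - 157 = ((5*0)*(-4) + 5)*67 - 157 = (0*(-4) + 5)*67 - 157 = (0 + 5)*67 - 157 = 5*67 - 157 = 335 - 157 = 178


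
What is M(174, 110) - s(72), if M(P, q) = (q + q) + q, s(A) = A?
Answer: 258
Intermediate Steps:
M(P, q) = 3*q (M(P, q) = 2*q + q = 3*q)
M(174, 110) - s(72) = 3*110 - 1*72 = 330 - 72 = 258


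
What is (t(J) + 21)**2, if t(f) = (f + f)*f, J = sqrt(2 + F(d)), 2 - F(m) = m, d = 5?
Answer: 361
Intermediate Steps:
F(m) = 2 - m
J = I (J = sqrt(2 + (2 - 1*5)) = sqrt(2 + (2 - 5)) = sqrt(2 - 3) = sqrt(-1) = I ≈ 1.0*I)
t(f) = 2*f**2 (t(f) = (2*f)*f = 2*f**2)
(t(J) + 21)**2 = (2*I**2 + 21)**2 = (2*(-1) + 21)**2 = (-2 + 21)**2 = 19**2 = 361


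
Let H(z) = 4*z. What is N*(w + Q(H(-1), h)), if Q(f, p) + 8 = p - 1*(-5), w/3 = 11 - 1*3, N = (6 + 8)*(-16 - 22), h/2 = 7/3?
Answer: -40964/3 ≈ -13655.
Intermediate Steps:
h = 14/3 (h = 2*(7/3) = 14/3 ≈ 4.6667)
N = -532 (N = 14*(-38) = -532)
w = 24 (w = 3*(11 - 1*3) = 3*(11 - 3) = 3*8 = 24)
Q(f, p) = -3 + p (Q(f, p) = -8 + (p - 1*(-5)) = -8 + (p + 5) = -8 + (5 + p) = -3 + p)
N*(w + Q(H(-1), h)) = -532*(24 + (-3 + 14/3)) = -532*(24 + 5/3) = -532*77/3 = -40964/3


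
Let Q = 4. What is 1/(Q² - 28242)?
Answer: -1/28226 ≈ -3.5428e-5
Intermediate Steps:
1/(Q² - 28242) = 1/(4² - 28242) = 1/(16 - 28242) = 1/(-28226) = -1/28226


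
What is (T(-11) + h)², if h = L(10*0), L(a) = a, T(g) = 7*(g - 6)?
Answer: 14161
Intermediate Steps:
T(g) = -42 + 7*g (T(g) = 7*(-6 + g) = -42 + 7*g)
h = 0 (h = 10*0 = 0)
(T(-11) + h)² = ((-42 + 7*(-11)) + 0)² = ((-42 - 77) + 0)² = (-119 + 0)² = (-119)² = 14161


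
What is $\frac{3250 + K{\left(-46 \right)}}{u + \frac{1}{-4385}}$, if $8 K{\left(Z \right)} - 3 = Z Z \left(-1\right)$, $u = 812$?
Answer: $\frac{104744495}{28484952} \approx 3.6772$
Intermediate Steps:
$K{\left(Z \right)} = \frac{3}{8} - \frac{Z^{2}}{8}$ ($K{\left(Z \right)} = \frac{3}{8} + \frac{Z Z \left(-1\right)}{8} = \frac{3}{8} + \frac{Z^{2} \left(-1\right)}{8} = \frac{3}{8} + \frac{\left(-1\right) Z^{2}}{8} = \frac{3}{8} - \frac{Z^{2}}{8}$)
$\frac{3250 + K{\left(-46 \right)}}{u + \frac{1}{-4385}} = \frac{3250 + \left(\frac{3}{8} - \frac{\left(-46\right)^{2}}{8}\right)}{812 + \frac{1}{-4385}} = \frac{3250 + \left(\frac{3}{8} - \frac{529}{2}\right)}{812 - \frac{1}{4385}} = \frac{3250 + \left(\frac{3}{8} - \frac{529}{2}\right)}{\frac{3560619}{4385}} = \left(3250 - \frac{2113}{8}\right) \frac{4385}{3560619} = \frac{23887}{8} \cdot \frac{4385}{3560619} = \frac{104744495}{28484952}$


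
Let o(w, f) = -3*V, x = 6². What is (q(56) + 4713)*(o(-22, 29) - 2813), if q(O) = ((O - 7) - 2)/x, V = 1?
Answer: -119479360/9 ≈ -1.3275e+7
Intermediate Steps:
x = 36
o(w, f) = -3 (o(w, f) = -3*1 = -3)
q(O) = -¼ + O/36 (q(O) = ((O - 7) - 2)/36 = ((-7 + O) - 2)*(1/36) = (-9 + O)*(1/36) = -¼ + O/36)
(q(56) + 4713)*(o(-22, 29) - 2813) = ((-¼ + (1/36)*56) + 4713)*(-3 - 2813) = ((-¼ + 14/9) + 4713)*(-2816) = (47/36 + 4713)*(-2816) = (169715/36)*(-2816) = -119479360/9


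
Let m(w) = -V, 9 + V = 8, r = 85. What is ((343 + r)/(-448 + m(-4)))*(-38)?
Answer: 16264/447 ≈ 36.385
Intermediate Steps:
V = -1 (V = -9 + 8 = -1)
m(w) = 1 (m(w) = -1*(-1) = 1)
((343 + r)/(-448 + m(-4)))*(-38) = ((343 + 85)/(-448 + 1))*(-38) = (428/(-447))*(-38) = (428*(-1/447))*(-38) = -428/447*(-38) = 16264/447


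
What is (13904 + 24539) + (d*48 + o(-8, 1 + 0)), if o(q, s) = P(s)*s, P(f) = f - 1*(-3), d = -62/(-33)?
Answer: 423909/11 ≈ 38537.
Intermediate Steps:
d = 62/33 (d = -62*(-1/33) = 62/33 ≈ 1.8788)
P(f) = 3 + f (P(f) = f + 3 = 3 + f)
o(q, s) = s*(3 + s) (o(q, s) = (3 + s)*s = s*(3 + s))
(13904 + 24539) + (d*48 + o(-8, 1 + 0)) = (13904 + 24539) + ((62/33)*48 + (1 + 0)*(3 + (1 + 0))) = 38443 + (992/11 + 1*(3 + 1)) = 38443 + (992/11 + 1*4) = 38443 + (992/11 + 4) = 38443 + 1036/11 = 423909/11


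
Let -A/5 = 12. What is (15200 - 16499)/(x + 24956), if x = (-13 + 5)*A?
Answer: -1299/25436 ≈ -0.051069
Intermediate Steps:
A = -60 (A = -5*12 = -60)
x = 480 (x = (-13 + 5)*(-60) = -8*(-60) = 480)
(15200 - 16499)/(x + 24956) = (15200 - 16499)/(480 + 24956) = -1299/25436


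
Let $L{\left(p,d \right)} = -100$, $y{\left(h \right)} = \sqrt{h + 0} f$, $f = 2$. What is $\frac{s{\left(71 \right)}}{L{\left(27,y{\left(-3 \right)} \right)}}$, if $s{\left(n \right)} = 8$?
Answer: $- \frac{2}{25} \approx -0.08$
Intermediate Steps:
$y{\left(h \right)} = 2 \sqrt{h}$ ($y{\left(h \right)} = \sqrt{h + 0} \cdot 2 = \sqrt{h} 2 = 2 \sqrt{h}$)
$\frac{s{\left(71 \right)}}{L{\left(27,y{\left(-3 \right)} \right)}} = \frac{8}{-100} = 8 \left(- \frac{1}{100}\right) = - \frac{2}{25}$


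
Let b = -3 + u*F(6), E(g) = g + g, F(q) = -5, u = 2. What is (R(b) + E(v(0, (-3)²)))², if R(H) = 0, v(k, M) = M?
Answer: 324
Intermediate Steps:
E(g) = 2*g
b = -13 (b = -3 + 2*(-5) = -3 - 10 = -13)
(R(b) + E(v(0, (-3)²)))² = (0 + 2*(-3)²)² = (0 + 2*9)² = (0 + 18)² = 18² = 324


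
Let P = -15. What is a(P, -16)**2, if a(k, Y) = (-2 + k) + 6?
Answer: 121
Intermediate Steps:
a(k, Y) = 4 + k
a(P, -16)**2 = (4 - 15)**2 = (-11)**2 = 121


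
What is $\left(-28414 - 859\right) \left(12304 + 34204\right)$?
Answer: $-1361428684$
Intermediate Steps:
$\left(-28414 - 859\right) \left(12304 + 34204\right) = \left(-29273\right) 46508 = -1361428684$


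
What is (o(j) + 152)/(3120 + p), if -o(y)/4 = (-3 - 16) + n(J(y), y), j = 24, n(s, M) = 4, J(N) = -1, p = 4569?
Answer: 212/7689 ≈ 0.027572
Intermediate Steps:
o(y) = 60 (o(y) = -4*((-3 - 16) + 4) = -4*(-19 + 4) = -4*(-15) = 60)
(o(j) + 152)/(3120 + p) = (60 + 152)/(3120 + 4569) = 212/7689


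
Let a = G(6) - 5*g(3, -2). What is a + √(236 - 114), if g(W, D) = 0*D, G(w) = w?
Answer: 6 + √122 ≈ 17.045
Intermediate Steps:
g(W, D) = 0
a = 6 (a = 6 - 5*0 = 6 + 0 = 6)
a + √(236 - 114) = 6 + √(236 - 114) = 6 + √122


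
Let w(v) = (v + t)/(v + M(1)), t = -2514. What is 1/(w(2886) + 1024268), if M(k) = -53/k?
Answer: 2833/2901751616 ≈ 9.7631e-7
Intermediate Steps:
w(v) = (-2514 + v)/(-53 + v) (w(v) = (v - 2514)/(v - 53/1) = (-2514 + v)/(v - 53*1) = (-2514 + v)/(v - 53) = (-2514 + v)/(-53 + v))
1/(w(2886) + 1024268) = 1/((-2514 + 2886)/(-53 + 2886) + 1024268) = 1/(372/2833 + 1024268) = 1/(2901751616/2833) = 2833/2901751616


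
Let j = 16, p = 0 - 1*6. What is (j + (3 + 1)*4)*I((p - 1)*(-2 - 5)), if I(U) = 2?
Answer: 64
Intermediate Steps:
p = -6 (p = 0 - 6 = -6)
(j + (3 + 1)*4)*I((p - 1)*(-2 - 5)) = (16 + (3 + 1)*4)*2 = (16 + 4*4)*2 = (16 + 16)*2 = 32*2 = 64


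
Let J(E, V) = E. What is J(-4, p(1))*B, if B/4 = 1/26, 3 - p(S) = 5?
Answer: -8/13 ≈ -0.61539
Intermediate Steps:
p(S) = -2 (p(S) = 3 - 1*5 = 3 - 5 = -2)
B = 2/13 (B = 4/26 = 4*(1/26) = 2/13 ≈ 0.15385)
J(-4, p(1))*B = -4*2/13 = -8/13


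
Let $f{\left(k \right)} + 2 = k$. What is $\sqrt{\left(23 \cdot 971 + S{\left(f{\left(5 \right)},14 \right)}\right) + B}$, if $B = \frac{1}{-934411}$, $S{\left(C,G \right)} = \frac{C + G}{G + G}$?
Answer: $\frac{\sqrt{3822001283135920871}}{13081754} \approx 149.44$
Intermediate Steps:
$f{\left(k \right)} = -2 + k$
$S{\left(C,G \right)} = \frac{C + G}{2 G}$
$B = - \frac{1}{934411} \approx -1.0702 \cdot 10^{-6}$
$\sqrt{\left(23 \cdot 971 + S{\left(f{\left(5 \right)},14 \right)}\right) + B} = \sqrt{\left(23 \cdot 971 + \frac{\left(-2 + 5\right) + 14}{2 \cdot 14}\right) - \frac{1}{934411}} = \sqrt{\left(22333 + \frac{1}{2} \cdot \frac{1}{14} \left(3 + 14\right)\right) - \frac{1}{934411}} = \sqrt{\left(22333 + \frac{1}{2} \cdot \frac{1}{14} \cdot 17\right) - \frac{1}{934411}} = \sqrt{\left(22333 + \frac{17}{28}\right) - \frac{1}{934411}} = \sqrt{\frac{625341}{28} - \frac{1}{934411}} = \sqrt{\frac{584325509123}{26163508}} = \frac{\sqrt{3822001283135920871}}{13081754}$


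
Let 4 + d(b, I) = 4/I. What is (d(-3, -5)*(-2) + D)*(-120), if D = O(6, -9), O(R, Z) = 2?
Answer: -1392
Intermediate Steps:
d(b, I) = -4 + 4/I
D = 2
(d(-3, -5)*(-2) + D)*(-120) = ((-4 + 4/(-5))*(-2) + 2)*(-120) = ((-4 + 4*(-⅕))*(-2) + 2)*(-120) = ((-4 - ⅘)*(-2) + 2)*(-120) = (-24/5*(-2) + 2)*(-120) = (48/5 + 2)*(-120) = (58/5)*(-120) = -1392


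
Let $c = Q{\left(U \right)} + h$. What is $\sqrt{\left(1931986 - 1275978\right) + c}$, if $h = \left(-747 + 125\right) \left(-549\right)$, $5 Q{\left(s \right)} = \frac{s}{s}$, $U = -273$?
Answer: $\frac{3 \sqrt{2770795}}{5} \approx 998.74$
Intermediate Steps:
$Q{\left(s \right)} = \frac{1}{5}$ ($Q{\left(s \right)} = \frac{s \frac{1}{s}}{5} = \frac{1}{5} \cdot 1 = \frac{1}{5}$)
$h = 341478$ ($h = \left(-622\right) \left(-549\right) = 341478$)
$c = \frac{1707391}{5}$ ($c = \frac{1}{5} + 341478 = \frac{1707391}{5} \approx 3.4148 \cdot 10^{5}$)
$\sqrt{\left(1931986 - 1275978\right) + c} = \sqrt{\left(1931986 - 1275978\right) + \frac{1707391}{5}} = \sqrt{656008 + \frac{1707391}{5}} = \sqrt{\frac{4987431}{5}} = \frac{3 \sqrt{2770795}}{5}$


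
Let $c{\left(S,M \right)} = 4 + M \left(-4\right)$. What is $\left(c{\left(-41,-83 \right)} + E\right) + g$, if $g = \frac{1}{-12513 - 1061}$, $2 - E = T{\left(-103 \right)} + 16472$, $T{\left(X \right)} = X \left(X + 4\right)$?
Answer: $- \frac{357416995}{13574} \approx -26331.0$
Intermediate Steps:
$T{\left(X \right)} = X \left(4 + X\right)$
$E = -26667$ ($E = 2 - \left(- 103 \left(4 - 103\right) + 16472\right) = 2 - \left(\left(-103\right) \left(-99\right) + 16472\right) = 2 - \left(10197 + 16472\right) = 2 - 26669 = -26667$)
$c{\left(S,M \right)} = 4 - 4 M$
$g = - \frac{1}{13574}$ ($g = \frac{1}{-13574} = - \frac{1}{13574} \approx -7.367 \cdot 10^{-5}$)
$\left(c{\left(-41,-83 \right)} + E\right) + g = \left(\left(4 - -332\right) - 26667\right) - \frac{1}{13574} = \left(\left(4 + 332\right) - 26667\right) - \frac{1}{13574} = \left(336 - 26667\right) - \frac{1}{13574} = -26331 - \frac{1}{13574} = - \frac{357416995}{13574}$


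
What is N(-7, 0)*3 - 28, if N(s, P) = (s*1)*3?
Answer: -91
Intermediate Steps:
N(s, P) = 3*s (N(s, P) = s*3 = 3*s)
N(-7, 0)*3 - 28 = (3*(-7))*3 - 28 = -21*3 - 28 = -63 - 28 = -91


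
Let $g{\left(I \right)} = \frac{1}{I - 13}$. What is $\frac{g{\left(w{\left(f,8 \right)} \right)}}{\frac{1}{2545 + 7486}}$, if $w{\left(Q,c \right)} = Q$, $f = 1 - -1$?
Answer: $- \frac{10031}{11} \approx -911.91$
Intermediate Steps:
$f = 2$ ($f = 1 + 1 = 2$)
$g{\left(I \right)} = \frac{1}{-13 + I}$
$\frac{g{\left(w{\left(f,8 \right)} \right)}}{\frac{1}{2545 + 7486}} = \frac{1}{\left(-13 + 2\right) \frac{1}{2545 + 7486}} = \frac{1}{\left(-11\right) \frac{1}{10031}} = - \frac{\frac{1}{\frac{1}{10031}}}{11} = \left(- \frac{1}{11}\right) 10031 = - \frac{10031}{11}$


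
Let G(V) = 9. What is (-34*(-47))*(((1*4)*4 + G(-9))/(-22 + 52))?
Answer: 3995/3 ≈ 1331.7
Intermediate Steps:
(-34*(-47))*(((1*4)*4 + G(-9))/(-22 + 52)) = (-34*(-47))*(((1*4)*4 + 9)/(-22 + 52)) = 1598*((4*4 + 9)/30) = 1598*((16 + 9)*(1/30)) = 1598*(25*(1/30)) = 1598*(⅚) = 3995/3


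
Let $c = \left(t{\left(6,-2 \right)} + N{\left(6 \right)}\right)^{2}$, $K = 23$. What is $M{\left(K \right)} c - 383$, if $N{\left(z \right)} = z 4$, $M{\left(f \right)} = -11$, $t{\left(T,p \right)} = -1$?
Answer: $-6202$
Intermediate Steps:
$N{\left(z \right)} = 4 z$
$c = 529$ ($c = \left(-1 + 4 \cdot 6\right)^{2} = \left(-1 + 24\right)^{2} = 23^{2} = 529$)
$M{\left(K \right)} c - 383 = \left(-11\right) 529 - 383 = -5819 - 383 = -6202$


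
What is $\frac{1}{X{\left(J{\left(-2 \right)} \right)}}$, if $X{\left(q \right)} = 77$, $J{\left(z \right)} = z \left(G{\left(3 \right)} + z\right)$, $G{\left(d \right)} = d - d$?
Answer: $\frac{1}{77} \approx 0.012987$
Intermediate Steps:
$G{\left(d \right)} = 0$
$J{\left(z \right)} = z^{2}$ ($J{\left(z \right)} = z \left(0 + z\right) = z z = z^{2}$)
$\frac{1}{X{\left(J{\left(-2 \right)} \right)}} = \frac{1}{77}$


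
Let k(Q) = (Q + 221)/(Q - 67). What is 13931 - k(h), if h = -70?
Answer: 1908698/137 ≈ 13932.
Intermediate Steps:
k(Q) = (221 + Q)/(-67 + Q)
13931 - k(h) = 13931 - (221 - 70)/(-67 - 70) = 13931 - 151/(-137) = 13931 - (-1)*151/137 = 13931 - 1*(-151/137) = 13931 + 151/137 = 1908698/137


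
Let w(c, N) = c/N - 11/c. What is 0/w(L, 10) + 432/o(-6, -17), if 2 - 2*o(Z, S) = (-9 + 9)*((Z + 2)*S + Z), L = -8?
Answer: 432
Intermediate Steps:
o(Z, S) = 1 (o(Z, S) = 1 - (-9 + 9)*((Z + 2)*S + Z)/2 = 1 - 0*((2 + Z)*S + Z) = 1 - 0*(S*(2 + Z) + Z) = 1 - 0*(Z + S*(2 + Z)) = 1 - ½*0 = 1 + 0 = 1)
w(c, N) = -11/c + c/N
0/w(L, 10) + 432/o(-6, -17) = 0/(-11/(-8) - 8/10) + 432/1 = 0/(-11*(-⅛) - 8*⅒) + 432*1 = 0/(11/8 - ⅘) + 432 = 0/(23/40) + 432 = 0*(40/23) + 432 = 0 + 432 = 432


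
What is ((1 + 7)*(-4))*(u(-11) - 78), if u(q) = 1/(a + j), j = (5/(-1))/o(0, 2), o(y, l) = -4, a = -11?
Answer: 97472/39 ≈ 2499.3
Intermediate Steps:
j = 5/4 (j = (5/(-1))/(-4) = (5*(-1))*(-¼) = -5*(-¼) = 5/4 ≈ 1.2500)
u(q) = -4/39 (u(q) = 1/(-11 + 5/4) = 1/(-39/4) = -4/39)
((1 + 7)*(-4))*(u(-11) - 78) = ((1 + 7)*(-4))*(-4/39 - 78) = (8*(-4))*(-3046/39) = -32*(-3046/39) = 97472/39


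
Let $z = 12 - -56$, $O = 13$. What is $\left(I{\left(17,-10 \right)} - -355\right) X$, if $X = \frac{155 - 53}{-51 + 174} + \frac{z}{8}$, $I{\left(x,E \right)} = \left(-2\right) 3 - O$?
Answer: $\frac{128520}{41} \approx 3134.6$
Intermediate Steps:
$z = 68$ ($z = 12 + 56 = 68$)
$I{\left(x,E \right)} = -19$ ($I{\left(x,E \right)} = \left(-2\right) 3 - 13 = -6 - 13 = -19$)
$X = \frac{765}{82}$ ($X = \frac{155 - 53}{-51 + 174} + \frac{68}{8} = \frac{155 - 53}{123} + 68 \cdot \frac{1}{8} = 102 \cdot \frac{1}{123} + \frac{17}{2} = \frac{34}{41} + \frac{17}{2} = \frac{765}{82} \approx 9.3293$)
$\left(I{\left(17,-10 \right)} - -355\right) X = \left(-19 - -355\right) \frac{765}{82} = \left(-19 + 355\right) \frac{765}{82} = 336 \cdot \frac{765}{82} = \frac{128520}{41}$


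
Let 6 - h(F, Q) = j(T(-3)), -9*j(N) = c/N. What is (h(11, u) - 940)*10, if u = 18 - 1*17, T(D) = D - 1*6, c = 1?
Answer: -756550/81 ≈ -9340.1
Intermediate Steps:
T(D) = -6 + D (T(D) = D - 6 = -6 + D)
u = 1 (u = 18 - 17 = 1)
j(N) = -1/(9*N)
h(F, Q) = 485/81 (h(F, Q) = 6 - (-1)/(9*(-6 - 3)) = 6 - (-1)/(9*(-9)) = 6 - (-1)*(-1)/(9*9) = 6 - 1*1/81 = 6 - 1/81 = 485/81)
(h(11, u) - 940)*10 = (485/81 - 940)*10 = -75655/81*10 = -756550/81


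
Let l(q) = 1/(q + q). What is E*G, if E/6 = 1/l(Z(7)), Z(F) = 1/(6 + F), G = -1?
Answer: -12/13 ≈ -0.92308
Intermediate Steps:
l(q) = 1/(2*q)
E = 12/13 (E = 6/((1/(2*(1/(6 + 7))))) = 6/((1/(2*(1/13)))) = 6/(((½)*13)) = 6/(13/2) = 6*(2/13) = 12/13 ≈ 0.92308)
E*G = (12/13)*(-1) = -12/13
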